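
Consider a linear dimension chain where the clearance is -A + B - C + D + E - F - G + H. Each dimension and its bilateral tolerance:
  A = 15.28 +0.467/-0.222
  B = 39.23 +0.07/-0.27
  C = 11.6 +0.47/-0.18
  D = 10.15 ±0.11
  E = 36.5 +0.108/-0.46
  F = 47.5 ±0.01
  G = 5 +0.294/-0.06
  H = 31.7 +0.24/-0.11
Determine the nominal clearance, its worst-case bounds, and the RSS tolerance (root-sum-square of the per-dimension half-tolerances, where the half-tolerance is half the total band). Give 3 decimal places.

nominal=38.200 wc=[36.009,39.200] rss=0.639

Stack each dimension's contribution:
  -A: nom -15.280 → Σnom=-15.280; wc +0.222/-0.467 → slack +0.222/-0.467; half-tol=0.345, Σhalf²=0.118680
  +B: nom +39.230 → Σnom=23.950; wc +0.070/-0.270 → slack +0.292/-0.737; half-tol=0.170, Σhalf²=0.147580
  -C: nom -11.600 → Σnom=12.350; wc +0.180/-0.470 → slack +0.472/-1.207; half-tol=0.325, Σhalf²=0.253205
  +D: nom +10.150 → Σnom=22.500; wc +0.110/-0.110 → slack +0.582/-1.317; half-tol=0.110, Σhalf²=0.265305
  +E: nom +36.500 → Σnom=59.000; wc +0.108/-0.460 → slack +0.690/-1.777; half-tol=0.284, Σhalf²=0.345961
  -F: nom -47.500 → Σnom=11.500; wc +0.010/-0.010 → slack +0.700/-1.787; half-tol=0.010, Σhalf²=0.346061
  -G: nom -5.000 → Σnom=6.500; wc +0.060/-0.294 → slack +0.760/-2.081; half-tol=0.177, Σhalf²=0.377390
  +H: nom +31.700 → Σnom=38.200; wc +0.240/-0.110 → slack +1.000/-2.191; half-tol=0.175, Σhalf²=0.408015
Nominal = 38.200. Worst-case = [38.200 - 2.191, 38.200 + 1.000] = [36.009, 39.200]. RSS = √0.408015 = 0.639.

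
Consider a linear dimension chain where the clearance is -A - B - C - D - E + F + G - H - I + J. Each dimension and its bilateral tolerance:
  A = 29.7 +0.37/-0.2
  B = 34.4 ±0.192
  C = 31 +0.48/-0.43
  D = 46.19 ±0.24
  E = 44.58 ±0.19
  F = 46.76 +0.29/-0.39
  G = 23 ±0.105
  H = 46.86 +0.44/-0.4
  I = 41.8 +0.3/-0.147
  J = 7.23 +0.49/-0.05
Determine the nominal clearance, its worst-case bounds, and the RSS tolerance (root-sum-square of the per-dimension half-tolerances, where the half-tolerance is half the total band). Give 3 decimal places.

nominal=-197.540 wc=[-200.297,-194.856] rss=0.919

Stack each dimension's contribution:
  -A: nom -29.700 → Σnom=-29.700; wc +0.200/-0.370 → slack +0.200/-0.370; half-tol=0.285, Σhalf²=0.081225
  -B: nom -34.400 → Σnom=-64.100; wc +0.192/-0.192 → slack +0.392/-0.562; half-tol=0.192, Σhalf²=0.118089
  -C: nom -31.000 → Σnom=-95.100; wc +0.430/-0.480 → slack +0.822/-1.042; half-tol=0.455, Σhalf²=0.325114
  -D: nom -46.190 → Σnom=-141.290; wc +0.240/-0.240 → slack +1.062/-1.282; half-tol=0.240, Σhalf²=0.382714
  -E: nom -44.580 → Σnom=-185.870; wc +0.190/-0.190 → slack +1.252/-1.472; half-tol=0.190, Σhalf²=0.418814
  +F: nom +46.760 → Σnom=-139.110; wc +0.290/-0.390 → slack +1.542/-1.862; half-tol=0.340, Σhalf²=0.534414
  +G: nom +23.000 → Σnom=-116.110; wc +0.105/-0.105 → slack +1.647/-1.967; half-tol=0.105, Σhalf²=0.545439
  -H: nom -46.860 → Σnom=-162.970; wc +0.400/-0.440 → slack +2.047/-2.407; half-tol=0.420, Σhalf²=0.721839
  -I: nom -41.800 → Σnom=-204.770; wc +0.147/-0.300 → slack +2.194/-2.707; half-tol=0.223, Σhalf²=0.771791
  +J: nom +7.230 → Σnom=-197.540; wc +0.490/-0.050 → slack +2.684/-2.757; half-tol=0.270, Σhalf²=0.844691
Nominal = -197.540. Worst-case = [-197.540 - 2.757, -197.540 + 2.684] = [-200.297, -194.856]. RSS = √0.844691 = 0.919.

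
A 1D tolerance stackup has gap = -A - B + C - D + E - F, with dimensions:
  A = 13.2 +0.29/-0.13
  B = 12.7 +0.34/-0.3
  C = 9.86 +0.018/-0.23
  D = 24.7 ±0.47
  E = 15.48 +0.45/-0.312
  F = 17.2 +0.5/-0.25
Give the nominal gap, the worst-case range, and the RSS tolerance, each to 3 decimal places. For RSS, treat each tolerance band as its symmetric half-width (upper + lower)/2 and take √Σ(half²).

Stack each dimension's contribution:
  -A: nom -13.200 → Σnom=-13.200; wc +0.130/-0.290 → slack +0.130/-0.290; half-tol=0.210, Σhalf²=0.044100
  -B: nom -12.700 → Σnom=-25.900; wc +0.300/-0.340 → slack +0.430/-0.630; half-tol=0.320, Σhalf²=0.146500
  +C: nom +9.860 → Σnom=-16.040; wc +0.018/-0.230 → slack +0.448/-0.860; half-tol=0.124, Σhalf²=0.161876
  -D: nom -24.700 → Σnom=-40.740; wc +0.470/-0.470 → slack +0.918/-1.330; half-tol=0.470, Σhalf²=0.382776
  +E: nom +15.480 → Σnom=-25.260; wc +0.450/-0.312 → slack +1.368/-1.642; half-tol=0.381, Σhalf²=0.527937
  -F: nom -17.200 → Σnom=-42.460; wc +0.250/-0.500 → slack +1.618/-2.142; half-tol=0.375, Σhalf²=0.668562
Nominal = -42.460. Worst-case = [-42.460 - 2.142, -42.460 + 1.618] = [-44.602, -40.842]. RSS = √0.668562 = 0.818.

nominal=-42.460 wc=[-44.602,-40.842] rss=0.818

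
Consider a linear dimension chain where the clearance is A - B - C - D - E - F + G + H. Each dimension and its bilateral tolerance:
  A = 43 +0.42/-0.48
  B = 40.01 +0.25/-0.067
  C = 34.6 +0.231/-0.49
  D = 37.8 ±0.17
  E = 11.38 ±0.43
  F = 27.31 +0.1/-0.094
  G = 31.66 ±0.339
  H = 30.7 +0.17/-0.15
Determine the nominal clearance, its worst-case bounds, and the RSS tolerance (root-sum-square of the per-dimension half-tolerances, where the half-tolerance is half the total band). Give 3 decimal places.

nominal=-45.740 wc=[-47.890,-43.560] rss=0.849

Stack each dimension's contribution:
  +A: nom +43.000 → Σnom=43.000; wc +0.420/-0.480 → slack +0.420/-0.480; half-tol=0.450, Σhalf²=0.202500
  -B: nom -40.010 → Σnom=2.990; wc +0.067/-0.250 → slack +0.487/-0.730; half-tol=0.159, Σhalf²=0.227622
  -C: nom -34.600 → Σnom=-31.610; wc +0.490/-0.231 → slack +0.977/-0.961; half-tol=0.360, Σhalf²=0.357582
  -D: nom -37.800 → Σnom=-69.410; wc +0.170/-0.170 → slack +1.147/-1.131; half-tol=0.170, Σhalf²=0.386482
  -E: nom -11.380 → Σnom=-80.790; wc +0.430/-0.430 → slack +1.577/-1.561; half-tol=0.430, Σhalf²=0.571382
  -F: nom -27.310 → Σnom=-108.100; wc +0.094/-0.100 → slack +1.671/-1.661; half-tol=0.097, Σhalf²=0.580791
  +G: nom +31.660 → Σnom=-76.440; wc +0.339/-0.339 → slack +2.010/-2.000; half-tol=0.339, Σhalf²=0.695712
  +H: nom +30.700 → Σnom=-45.740; wc +0.170/-0.150 → slack +2.180/-2.150; half-tol=0.160, Σhalf²=0.721312
Nominal = -45.740. Worst-case = [-45.740 - 2.150, -45.740 + 2.180] = [-47.890, -43.560]. RSS = √0.721312 = 0.849.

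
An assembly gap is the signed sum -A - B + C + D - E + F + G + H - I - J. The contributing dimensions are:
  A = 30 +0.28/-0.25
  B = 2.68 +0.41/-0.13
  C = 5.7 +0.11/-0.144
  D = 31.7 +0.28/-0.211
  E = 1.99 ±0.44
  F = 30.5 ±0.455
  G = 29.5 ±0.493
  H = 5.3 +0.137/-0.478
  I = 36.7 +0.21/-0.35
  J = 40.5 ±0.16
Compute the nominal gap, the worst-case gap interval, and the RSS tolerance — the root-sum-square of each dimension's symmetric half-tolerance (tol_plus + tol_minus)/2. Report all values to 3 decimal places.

nominal=-9.170 wc=[-12.451,-6.365] rss=1.030

Stack each dimension's contribution:
  -A: nom -30.000 → Σnom=-30.000; wc +0.250/-0.280 → slack +0.250/-0.280; half-tol=0.265, Σhalf²=0.070225
  -B: nom -2.680 → Σnom=-32.680; wc +0.130/-0.410 → slack +0.380/-0.690; half-tol=0.270, Σhalf²=0.143125
  +C: nom +5.700 → Σnom=-26.980; wc +0.110/-0.144 → slack +0.490/-0.834; half-tol=0.127, Σhalf²=0.159254
  +D: nom +31.700 → Σnom=4.720; wc +0.280/-0.211 → slack +0.770/-1.045; half-tol=0.245, Σhalf²=0.219524
  -E: nom -1.990 → Σnom=2.730; wc +0.440/-0.440 → slack +1.210/-1.485; half-tol=0.440, Σhalf²=0.413124
  +F: nom +30.500 → Σnom=33.230; wc +0.455/-0.455 → slack +1.665/-1.940; half-tol=0.455, Σhalf²=0.620149
  +G: nom +29.500 → Σnom=62.730; wc +0.493/-0.493 → slack +2.158/-2.433; half-tol=0.493, Σhalf²=0.863198
  +H: nom +5.300 → Σnom=68.030; wc +0.137/-0.478 → slack +2.295/-2.911; half-tol=0.307, Σhalf²=0.957754
  -I: nom -36.700 → Σnom=31.330; wc +0.350/-0.210 → slack +2.645/-3.121; half-tol=0.280, Σhalf²=1.036154
  -J: nom -40.500 → Σnom=-9.170; wc +0.160/-0.160 → slack +2.805/-3.281; half-tol=0.160, Σhalf²=1.061754
Nominal = -9.170. Worst-case = [-9.170 - 3.281, -9.170 + 2.805] = [-12.451, -6.365]. RSS = √1.061754 = 1.030.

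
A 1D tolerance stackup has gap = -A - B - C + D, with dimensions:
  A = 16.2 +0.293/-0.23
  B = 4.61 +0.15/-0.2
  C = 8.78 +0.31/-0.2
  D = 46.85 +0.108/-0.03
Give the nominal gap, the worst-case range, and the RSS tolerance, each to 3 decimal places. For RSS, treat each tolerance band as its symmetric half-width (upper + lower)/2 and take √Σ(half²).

Stack each dimension's contribution:
  -A: nom -16.200 → Σnom=-16.200; wc +0.230/-0.293 → slack +0.230/-0.293; half-tol=0.262, Σhalf²=0.068382
  -B: nom -4.610 → Σnom=-20.810; wc +0.200/-0.150 → slack +0.430/-0.443; half-tol=0.175, Σhalf²=0.099007
  -C: nom -8.780 → Σnom=-29.590; wc +0.200/-0.310 → slack +0.630/-0.753; half-tol=0.255, Σhalf²=0.164032
  +D: nom +46.850 → Σnom=17.260; wc +0.108/-0.030 → slack +0.738/-0.783; half-tol=0.069, Σhalf²=0.168793
Nominal = 17.260. Worst-case = [17.260 - 0.783, 17.260 + 0.738] = [16.477, 17.998]. RSS = √0.168793 = 0.411.

nominal=17.260 wc=[16.477,17.998] rss=0.411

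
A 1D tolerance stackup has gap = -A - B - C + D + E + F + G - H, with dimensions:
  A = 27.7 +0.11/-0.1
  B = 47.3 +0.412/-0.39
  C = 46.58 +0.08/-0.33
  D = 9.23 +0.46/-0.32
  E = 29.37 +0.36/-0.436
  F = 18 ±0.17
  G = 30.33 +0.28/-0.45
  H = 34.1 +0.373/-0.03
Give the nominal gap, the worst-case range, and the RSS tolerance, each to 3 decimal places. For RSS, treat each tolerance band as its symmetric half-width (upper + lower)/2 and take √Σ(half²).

nominal=-68.750 wc=[-71.101,-66.630] rss=0.853

Stack each dimension's contribution:
  -A: nom -27.700 → Σnom=-27.700; wc +0.100/-0.110 → slack +0.100/-0.110; half-tol=0.105, Σhalf²=0.011025
  -B: nom -47.300 → Σnom=-75.000; wc +0.390/-0.412 → slack +0.490/-0.522; half-tol=0.401, Σhalf²=0.171826
  -C: nom -46.580 → Σnom=-121.580; wc +0.330/-0.080 → slack +0.820/-0.602; half-tol=0.205, Σhalf²=0.213851
  +D: nom +9.230 → Σnom=-112.350; wc +0.460/-0.320 → slack +1.280/-0.922; half-tol=0.390, Σhalf²=0.365951
  +E: nom +29.370 → Σnom=-82.980; wc +0.360/-0.436 → slack +1.640/-1.358; half-tol=0.398, Σhalf²=0.524355
  +F: nom +18.000 → Σnom=-64.980; wc +0.170/-0.170 → slack +1.810/-1.528; half-tol=0.170, Σhalf²=0.553255
  +G: nom +30.330 → Σnom=-34.650; wc +0.280/-0.450 → slack +2.090/-1.978; half-tol=0.365, Σhalf²=0.686480
  -H: nom -34.100 → Σnom=-68.750; wc +0.030/-0.373 → slack +2.120/-2.351; half-tol=0.202, Σhalf²=0.727082
Nominal = -68.750. Worst-case = [-68.750 - 2.351, -68.750 + 2.120] = [-71.101, -66.630]. RSS = √0.727082 = 0.853.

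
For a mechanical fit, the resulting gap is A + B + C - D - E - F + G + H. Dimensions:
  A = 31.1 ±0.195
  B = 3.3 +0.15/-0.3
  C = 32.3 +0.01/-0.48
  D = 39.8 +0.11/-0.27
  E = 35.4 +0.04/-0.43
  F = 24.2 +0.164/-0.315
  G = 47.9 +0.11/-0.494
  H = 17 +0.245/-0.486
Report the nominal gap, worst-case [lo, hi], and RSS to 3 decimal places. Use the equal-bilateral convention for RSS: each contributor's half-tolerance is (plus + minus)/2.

nominal=32.200 wc=[29.931,33.925] rss=0.723

Stack each dimension's contribution:
  +A: nom +31.100 → Σnom=31.100; wc +0.195/-0.195 → slack +0.195/-0.195; half-tol=0.195, Σhalf²=0.038025
  +B: nom +3.300 → Σnom=34.400; wc +0.150/-0.300 → slack +0.345/-0.495; half-tol=0.225, Σhalf²=0.088650
  +C: nom +32.300 → Σnom=66.700; wc +0.010/-0.480 → slack +0.355/-0.975; half-tol=0.245, Σhalf²=0.148675
  -D: nom -39.800 → Σnom=26.900; wc +0.270/-0.110 → slack +0.625/-1.085; half-tol=0.190, Σhalf²=0.184775
  -E: nom -35.400 → Σnom=-8.500; wc +0.430/-0.040 → slack +1.055/-1.125; half-tol=0.235, Σhalf²=0.240000
  -F: nom -24.200 → Σnom=-32.700; wc +0.315/-0.164 → slack +1.370/-1.289; half-tol=0.239, Σhalf²=0.297360
  +G: nom +47.900 → Σnom=15.200; wc +0.110/-0.494 → slack +1.480/-1.783; half-tol=0.302, Σhalf²=0.388564
  +H: nom +17.000 → Σnom=32.200; wc +0.245/-0.486 → slack +1.725/-2.269; half-tol=0.365, Σhalf²=0.522154
Nominal = 32.200. Worst-case = [32.200 - 2.269, 32.200 + 1.725] = [29.931, 33.925]. RSS = √0.522154 = 0.723.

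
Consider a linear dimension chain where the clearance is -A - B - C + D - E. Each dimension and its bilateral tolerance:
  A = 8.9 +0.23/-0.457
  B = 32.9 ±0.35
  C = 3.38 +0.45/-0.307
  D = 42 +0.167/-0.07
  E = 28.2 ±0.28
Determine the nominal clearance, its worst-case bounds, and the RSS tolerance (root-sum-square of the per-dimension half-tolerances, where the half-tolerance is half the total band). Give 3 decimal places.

nominal=-31.380 wc=[-32.760,-29.819] rss=0.690

Stack each dimension's contribution:
  -A: nom -8.900 → Σnom=-8.900; wc +0.457/-0.230 → slack +0.457/-0.230; half-tol=0.344, Σhalf²=0.117992
  -B: nom -32.900 → Σnom=-41.800; wc +0.350/-0.350 → slack +0.807/-0.580; half-tol=0.350, Σhalf²=0.240492
  -C: nom -3.380 → Σnom=-45.180; wc +0.307/-0.450 → slack +1.114/-1.030; half-tol=0.379, Σhalf²=0.383754
  +D: nom +42.000 → Σnom=-3.180; wc +0.167/-0.070 → slack +1.281/-1.100; half-tol=0.119, Σhalf²=0.397797
  -E: nom -28.200 → Σnom=-31.380; wc +0.280/-0.280 → slack +1.561/-1.380; half-tol=0.280, Σhalf²=0.476197
Nominal = -31.380. Worst-case = [-31.380 - 1.380, -31.380 + 1.561] = [-32.760, -29.819]. RSS = √0.476197 = 0.690.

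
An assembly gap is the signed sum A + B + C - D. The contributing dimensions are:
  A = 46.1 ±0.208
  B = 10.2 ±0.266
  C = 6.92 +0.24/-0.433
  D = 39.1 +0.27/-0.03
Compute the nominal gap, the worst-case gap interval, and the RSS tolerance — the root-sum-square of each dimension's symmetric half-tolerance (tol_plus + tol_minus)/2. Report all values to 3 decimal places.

Stack each dimension's contribution:
  +A: nom +46.100 → Σnom=46.100; wc +0.208/-0.208 → slack +0.208/-0.208; half-tol=0.208, Σhalf²=0.043264
  +B: nom +10.200 → Σnom=56.300; wc +0.266/-0.266 → slack +0.474/-0.474; half-tol=0.266, Σhalf²=0.114020
  +C: nom +6.920 → Σnom=63.220; wc +0.240/-0.433 → slack +0.714/-0.907; half-tol=0.337, Σhalf²=0.227252
  -D: nom -39.100 → Σnom=24.120; wc +0.030/-0.270 → slack +0.744/-1.177; half-tol=0.150, Σhalf²=0.249752
Nominal = 24.120. Worst-case = [24.120 - 1.177, 24.120 + 0.744] = [22.943, 24.864]. RSS = √0.249752 = 0.500.

nominal=24.120 wc=[22.943,24.864] rss=0.500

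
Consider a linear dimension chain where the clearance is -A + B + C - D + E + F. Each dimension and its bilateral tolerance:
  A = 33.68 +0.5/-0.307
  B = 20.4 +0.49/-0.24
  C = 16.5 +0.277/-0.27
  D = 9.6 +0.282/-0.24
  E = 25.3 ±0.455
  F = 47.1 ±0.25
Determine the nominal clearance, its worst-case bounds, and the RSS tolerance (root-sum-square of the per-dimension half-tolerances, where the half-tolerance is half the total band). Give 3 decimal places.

Stack each dimension's contribution:
  -A: nom -33.680 → Σnom=-33.680; wc +0.307/-0.500 → slack +0.307/-0.500; half-tol=0.403, Σhalf²=0.162812
  +B: nom +20.400 → Σnom=-13.280; wc +0.490/-0.240 → slack +0.797/-0.740; half-tol=0.365, Σhalf²=0.296037
  +C: nom +16.500 → Σnom=3.220; wc +0.277/-0.270 → slack +1.074/-1.010; half-tol=0.274, Σhalf²=0.370839
  -D: nom -9.600 → Σnom=-6.380; wc +0.240/-0.282 → slack +1.314/-1.292; half-tol=0.261, Σhalf²=0.438960
  +E: nom +25.300 → Σnom=18.920; wc +0.455/-0.455 → slack +1.769/-1.747; half-tol=0.455, Σhalf²=0.645985
  +F: nom +47.100 → Σnom=66.020; wc +0.250/-0.250 → slack +2.019/-1.997; half-tol=0.250, Σhalf²=0.708485
Nominal = 66.020. Worst-case = [66.020 - 1.997, 66.020 + 2.019] = [64.023, 68.039]. RSS = √0.708485 = 0.842.

nominal=66.020 wc=[64.023,68.039] rss=0.842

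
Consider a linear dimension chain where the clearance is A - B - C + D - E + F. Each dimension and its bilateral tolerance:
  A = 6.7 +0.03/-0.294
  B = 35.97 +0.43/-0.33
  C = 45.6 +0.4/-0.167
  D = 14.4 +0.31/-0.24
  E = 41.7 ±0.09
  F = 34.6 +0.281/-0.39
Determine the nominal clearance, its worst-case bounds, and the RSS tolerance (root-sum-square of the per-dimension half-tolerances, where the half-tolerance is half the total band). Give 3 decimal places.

Stack each dimension's contribution:
  +A: nom +6.700 → Σnom=6.700; wc +0.030/-0.294 → slack +0.030/-0.294; half-tol=0.162, Σhalf²=0.026244
  -B: nom -35.970 → Σnom=-29.270; wc +0.330/-0.430 → slack +0.360/-0.724; half-tol=0.380, Σhalf²=0.170644
  -C: nom -45.600 → Σnom=-74.870; wc +0.167/-0.400 → slack +0.527/-1.124; half-tol=0.284, Σhalf²=0.251016
  +D: nom +14.400 → Σnom=-60.470; wc +0.310/-0.240 → slack +0.837/-1.364; half-tol=0.275, Σhalf²=0.326641
  -E: nom -41.700 → Σnom=-102.170; wc +0.090/-0.090 → slack +0.927/-1.454; half-tol=0.090, Σhalf²=0.334741
  +F: nom +34.600 → Σnom=-67.570; wc +0.281/-0.390 → slack +1.208/-1.844; half-tol=0.336, Σhalf²=0.447302
Nominal = -67.570. Worst-case = [-67.570 - 1.844, -67.570 + 1.208] = [-69.414, -66.362]. RSS = √0.447302 = 0.669.

nominal=-67.570 wc=[-69.414,-66.362] rss=0.669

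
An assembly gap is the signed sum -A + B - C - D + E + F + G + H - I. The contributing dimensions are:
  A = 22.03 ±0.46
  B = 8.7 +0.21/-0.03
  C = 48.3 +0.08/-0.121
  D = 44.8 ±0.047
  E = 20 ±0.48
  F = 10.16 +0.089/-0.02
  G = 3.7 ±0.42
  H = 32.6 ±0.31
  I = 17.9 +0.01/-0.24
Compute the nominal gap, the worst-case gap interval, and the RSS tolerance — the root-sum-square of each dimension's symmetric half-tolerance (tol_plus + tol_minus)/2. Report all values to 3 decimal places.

nominal=-57.870 wc=[-59.727,-55.493] rss=0.872

Stack each dimension's contribution:
  -A: nom -22.030 → Σnom=-22.030; wc +0.460/-0.460 → slack +0.460/-0.460; half-tol=0.460, Σhalf²=0.211600
  +B: nom +8.700 → Σnom=-13.330; wc +0.210/-0.030 → slack +0.670/-0.490; half-tol=0.120, Σhalf²=0.226000
  -C: nom -48.300 → Σnom=-61.630; wc +0.121/-0.080 → slack +0.791/-0.570; half-tol=0.101, Σhalf²=0.236100
  -D: nom -44.800 → Σnom=-106.430; wc +0.047/-0.047 → slack +0.838/-0.617; half-tol=0.047, Σhalf²=0.238309
  +E: nom +20.000 → Σnom=-86.430; wc +0.480/-0.480 → slack +1.318/-1.097; half-tol=0.480, Σhalf²=0.468709
  +F: nom +10.160 → Σnom=-76.270; wc +0.089/-0.020 → slack +1.407/-1.117; half-tol=0.054, Σhalf²=0.471679
  +G: nom +3.700 → Σnom=-72.570; wc +0.420/-0.420 → slack +1.827/-1.537; half-tol=0.420, Σhalf²=0.648079
  +H: nom +32.600 → Σnom=-39.970; wc +0.310/-0.310 → slack +2.137/-1.847; half-tol=0.310, Σhalf²=0.744179
  -I: nom -17.900 → Σnom=-57.870; wc +0.240/-0.010 → slack +2.377/-1.857; half-tol=0.125, Σhalf²=0.759804
Nominal = -57.870. Worst-case = [-57.870 - 1.857, -57.870 + 2.377] = [-59.727, -55.493]. RSS = √0.759804 = 0.872.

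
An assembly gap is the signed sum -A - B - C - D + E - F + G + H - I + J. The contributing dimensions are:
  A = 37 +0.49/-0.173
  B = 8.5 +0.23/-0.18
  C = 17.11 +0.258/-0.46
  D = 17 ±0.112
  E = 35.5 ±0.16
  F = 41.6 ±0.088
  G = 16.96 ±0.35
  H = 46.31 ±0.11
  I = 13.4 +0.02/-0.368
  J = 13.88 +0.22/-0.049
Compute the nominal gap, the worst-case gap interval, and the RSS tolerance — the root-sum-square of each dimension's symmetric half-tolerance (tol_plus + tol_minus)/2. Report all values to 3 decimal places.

Stack each dimension's contribution:
  -A: nom -37.000 → Σnom=-37.000; wc +0.173/-0.490 → slack +0.173/-0.490; half-tol=0.332, Σhalf²=0.109892
  -B: nom -8.500 → Σnom=-45.500; wc +0.180/-0.230 → slack +0.353/-0.720; half-tol=0.205, Σhalf²=0.151917
  -C: nom -17.110 → Σnom=-62.610; wc +0.460/-0.258 → slack +0.813/-0.978; half-tol=0.359, Σhalf²=0.280798
  -D: nom -17.000 → Σnom=-79.610; wc +0.112/-0.112 → slack +0.925/-1.090; half-tol=0.112, Σhalf²=0.293342
  +E: nom +35.500 → Σnom=-44.110; wc +0.160/-0.160 → slack +1.085/-1.250; half-tol=0.160, Σhalf²=0.318942
  -F: nom -41.600 → Σnom=-85.710; wc +0.088/-0.088 → slack +1.173/-1.338; half-tol=0.088, Σhalf²=0.326686
  +G: nom +16.960 → Σnom=-68.750; wc +0.350/-0.350 → slack +1.523/-1.688; half-tol=0.350, Σhalf²=0.449186
  +H: nom +46.310 → Σnom=-22.440; wc +0.110/-0.110 → slack +1.633/-1.798; half-tol=0.110, Σhalf²=0.461286
  -I: nom -13.400 → Σnom=-35.840; wc +0.368/-0.020 → slack +2.001/-1.818; half-tol=0.194, Σhalf²=0.498922
  +J: nom +13.880 → Σnom=-21.960; wc +0.220/-0.049 → slack +2.221/-1.867; half-tol=0.135, Σhalf²=0.517012
Nominal = -21.960. Worst-case = [-21.960 - 1.867, -21.960 + 2.221] = [-23.827, -19.739]. RSS = √0.517012 = 0.719.

nominal=-21.960 wc=[-23.827,-19.739] rss=0.719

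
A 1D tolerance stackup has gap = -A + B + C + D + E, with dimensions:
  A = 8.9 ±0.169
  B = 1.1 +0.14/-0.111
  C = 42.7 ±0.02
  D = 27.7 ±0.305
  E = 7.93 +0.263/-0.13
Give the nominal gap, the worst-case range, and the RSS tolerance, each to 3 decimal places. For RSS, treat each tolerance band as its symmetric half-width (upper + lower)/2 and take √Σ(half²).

Stack each dimension's contribution:
  -A: nom -8.900 → Σnom=-8.900; wc +0.169/-0.169 → slack +0.169/-0.169; half-tol=0.169, Σhalf²=0.028561
  +B: nom +1.100 → Σnom=-7.800; wc +0.140/-0.111 → slack +0.309/-0.280; half-tol=0.126, Σhalf²=0.044311
  +C: nom +42.700 → Σnom=34.900; wc +0.020/-0.020 → slack +0.329/-0.300; half-tol=0.020, Σhalf²=0.044711
  +D: nom +27.700 → Σnom=62.600; wc +0.305/-0.305 → slack +0.634/-0.605; half-tol=0.305, Σhalf²=0.137736
  +E: nom +7.930 → Σnom=70.530; wc +0.263/-0.130 → slack +0.897/-0.735; half-tol=0.197, Σhalf²=0.176349
Nominal = 70.530. Worst-case = [70.530 - 0.735, 70.530 + 0.897] = [69.795, 71.427]. RSS = √0.176349 = 0.420.

nominal=70.530 wc=[69.795,71.427] rss=0.420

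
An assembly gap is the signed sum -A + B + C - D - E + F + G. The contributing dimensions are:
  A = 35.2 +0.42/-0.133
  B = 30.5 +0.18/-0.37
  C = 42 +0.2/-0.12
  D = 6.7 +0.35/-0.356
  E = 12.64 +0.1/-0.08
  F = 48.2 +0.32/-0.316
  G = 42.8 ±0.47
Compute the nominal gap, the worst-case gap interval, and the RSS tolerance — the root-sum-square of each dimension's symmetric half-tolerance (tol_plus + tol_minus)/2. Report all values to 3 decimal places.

Stack each dimension's contribution:
  -A: nom -35.200 → Σnom=-35.200; wc +0.133/-0.420 → slack +0.133/-0.420; half-tol=0.276, Σhalf²=0.076452
  +B: nom +30.500 → Σnom=-4.700; wc +0.180/-0.370 → slack +0.313/-0.790; half-tol=0.275, Σhalf²=0.152077
  +C: nom +42.000 → Σnom=37.300; wc +0.200/-0.120 → slack +0.513/-0.910; half-tol=0.160, Σhalf²=0.177677
  -D: nom -6.700 → Σnom=30.600; wc +0.356/-0.350 → slack +0.869/-1.260; half-tol=0.353, Σhalf²=0.302286
  -E: nom -12.640 → Σnom=17.960; wc +0.080/-0.100 → slack +0.949/-1.360; half-tol=0.090, Σhalf²=0.310386
  +F: nom +48.200 → Σnom=66.160; wc +0.320/-0.316 → slack +1.269/-1.676; half-tol=0.318, Σhalf²=0.411510
  +G: nom +42.800 → Σnom=108.960; wc +0.470/-0.470 → slack +1.739/-2.146; half-tol=0.470, Σhalf²=0.632410
Nominal = 108.960. Worst-case = [108.960 - 2.146, 108.960 + 1.739] = [106.814, 110.699]. RSS = √0.632410 = 0.795.

nominal=108.960 wc=[106.814,110.699] rss=0.795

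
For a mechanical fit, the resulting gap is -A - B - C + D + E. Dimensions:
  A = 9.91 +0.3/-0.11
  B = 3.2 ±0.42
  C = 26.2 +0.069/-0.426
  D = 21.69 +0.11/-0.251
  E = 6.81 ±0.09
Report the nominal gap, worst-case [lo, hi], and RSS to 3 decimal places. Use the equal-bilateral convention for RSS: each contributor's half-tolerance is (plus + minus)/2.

Stack each dimension's contribution:
  -A: nom -9.910 → Σnom=-9.910; wc +0.110/-0.300 → slack +0.110/-0.300; half-tol=0.205, Σhalf²=0.042025
  -B: nom -3.200 → Σnom=-13.110; wc +0.420/-0.420 → slack +0.530/-0.720; half-tol=0.420, Σhalf²=0.218425
  -C: nom -26.200 → Σnom=-39.310; wc +0.426/-0.069 → slack +0.956/-0.789; half-tol=0.247, Σhalf²=0.279681
  +D: nom +21.690 → Σnom=-17.620; wc +0.110/-0.251 → slack +1.066/-1.040; half-tol=0.180, Σhalf²=0.312261
  +E: nom +6.810 → Σnom=-10.810; wc +0.090/-0.090 → slack +1.156/-1.130; half-tol=0.090, Σhalf²=0.320361
Nominal = -10.810. Worst-case = [-10.810 - 1.130, -10.810 + 1.156] = [-11.940, -9.654]. RSS = √0.320361 = 0.566.

nominal=-10.810 wc=[-11.940,-9.654] rss=0.566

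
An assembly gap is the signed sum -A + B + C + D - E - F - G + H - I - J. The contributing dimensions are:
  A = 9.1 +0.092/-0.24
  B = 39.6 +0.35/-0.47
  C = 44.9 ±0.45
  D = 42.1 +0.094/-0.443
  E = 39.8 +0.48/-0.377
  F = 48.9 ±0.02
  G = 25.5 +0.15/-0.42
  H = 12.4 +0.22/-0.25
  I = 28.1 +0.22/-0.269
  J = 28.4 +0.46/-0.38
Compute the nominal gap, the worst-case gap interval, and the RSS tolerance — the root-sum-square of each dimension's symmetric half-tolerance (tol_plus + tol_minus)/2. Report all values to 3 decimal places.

Stack each dimension's contribution:
  -A: nom -9.100 → Σnom=-9.100; wc +0.240/-0.092 → slack +0.240/-0.092; half-tol=0.166, Σhalf²=0.027556
  +B: nom +39.600 → Σnom=30.500; wc +0.350/-0.470 → slack +0.590/-0.562; half-tol=0.410, Σhalf²=0.195656
  +C: nom +44.900 → Σnom=75.400; wc +0.450/-0.450 → slack +1.040/-1.012; half-tol=0.450, Σhalf²=0.398156
  +D: nom +42.100 → Σnom=117.500; wc +0.094/-0.443 → slack +1.134/-1.455; half-tol=0.269, Σhalf²=0.470248
  -E: nom -39.800 → Σnom=77.700; wc +0.377/-0.480 → slack +1.511/-1.935; half-tol=0.428, Σhalf²=0.653860
  -F: nom -48.900 → Σnom=28.800; wc +0.020/-0.020 → slack +1.531/-1.955; half-tol=0.020, Σhalf²=0.654260
  -G: nom -25.500 → Σnom=3.300; wc +0.420/-0.150 → slack +1.951/-2.105; half-tol=0.285, Σhalf²=0.735485
  +H: nom +12.400 → Σnom=15.700; wc +0.220/-0.250 → slack +2.171/-2.355; half-tol=0.235, Σhalf²=0.790710
  -I: nom -28.100 → Σnom=-12.400; wc +0.269/-0.220 → slack +2.440/-2.575; half-tol=0.244, Σhalf²=0.850491
  -J: nom -28.400 → Σnom=-40.800; wc +0.380/-0.460 → slack +2.820/-3.035; half-tol=0.420, Σhalf²=1.026891
Nominal = -40.800. Worst-case = [-40.800 - 3.035, -40.800 + 2.820] = [-43.835, -37.980]. RSS = √1.026891 = 1.013.

nominal=-40.800 wc=[-43.835,-37.980] rss=1.013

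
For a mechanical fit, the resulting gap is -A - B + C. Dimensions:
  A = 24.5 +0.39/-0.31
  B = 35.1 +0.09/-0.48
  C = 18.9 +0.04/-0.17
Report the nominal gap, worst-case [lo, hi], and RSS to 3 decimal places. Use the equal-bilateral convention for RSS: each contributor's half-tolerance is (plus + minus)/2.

Stack each dimension's contribution:
  -A: nom -24.500 → Σnom=-24.500; wc +0.310/-0.390 → slack +0.310/-0.390; half-tol=0.350, Σhalf²=0.122500
  -B: nom -35.100 → Σnom=-59.600; wc +0.480/-0.090 → slack +0.790/-0.480; half-tol=0.285, Σhalf²=0.203725
  +C: nom +18.900 → Σnom=-40.700; wc +0.040/-0.170 → slack +0.830/-0.650; half-tol=0.105, Σhalf²=0.214750
Nominal = -40.700. Worst-case = [-40.700 - 0.650, -40.700 + 0.830] = [-41.350, -39.870]. RSS = √0.214750 = 0.463.

nominal=-40.700 wc=[-41.350,-39.870] rss=0.463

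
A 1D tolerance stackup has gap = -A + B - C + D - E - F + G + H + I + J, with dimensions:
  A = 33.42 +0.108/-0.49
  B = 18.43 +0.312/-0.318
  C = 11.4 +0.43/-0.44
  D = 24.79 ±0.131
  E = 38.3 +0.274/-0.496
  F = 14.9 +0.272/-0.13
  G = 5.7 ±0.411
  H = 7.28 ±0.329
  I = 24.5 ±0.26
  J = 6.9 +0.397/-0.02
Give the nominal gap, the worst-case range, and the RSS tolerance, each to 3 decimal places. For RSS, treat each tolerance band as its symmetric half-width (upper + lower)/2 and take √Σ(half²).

nominal=-10.420 wc=[-12.973,-7.024] rss=0.986

Stack each dimension's contribution:
  -A: nom -33.420 → Σnom=-33.420; wc +0.490/-0.108 → slack +0.490/-0.108; half-tol=0.299, Σhalf²=0.089401
  +B: nom +18.430 → Σnom=-14.990; wc +0.312/-0.318 → slack +0.802/-0.426; half-tol=0.315, Σhalf²=0.188626
  -C: nom -11.400 → Σnom=-26.390; wc +0.440/-0.430 → slack +1.242/-0.856; half-tol=0.435, Σhalf²=0.377851
  +D: nom +24.790 → Σnom=-1.600; wc +0.131/-0.131 → slack +1.373/-0.987; half-tol=0.131, Σhalf²=0.395012
  -E: nom -38.300 → Σnom=-39.900; wc +0.496/-0.274 → slack +1.869/-1.261; half-tol=0.385, Σhalf²=0.543237
  -F: nom -14.900 → Σnom=-54.800; wc +0.130/-0.272 → slack +1.999/-1.533; half-tol=0.201, Σhalf²=0.583638
  +G: nom +5.700 → Σnom=-49.100; wc +0.411/-0.411 → slack +2.410/-1.944; half-tol=0.411, Σhalf²=0.752559
  +H: nom +7.280 → Σnom=-41.820; wc +0.329/-0.329 → slack +2.739/-2.273; half-tol=0.329, Σhalf²=0.860800
  +I: nom +24.500 → Σnom=-17.320; wc +0.260/-0.260 → slack +2.999/-2.533; half-tol=0.260, Σhalf²=0.928400
  +J: nom +6.900 → Σnom=-10.420; wc +0.397/-0.020 → slack +3.396/-2.553; half-tol=0.209, Σhalf²=0.971872
Nominal = -10.420. Worst-case = [-10.420 - 2.553, -10.420 + 3.396] = [-12.973, -7.024]. RSS = √0.971872 = 0.986.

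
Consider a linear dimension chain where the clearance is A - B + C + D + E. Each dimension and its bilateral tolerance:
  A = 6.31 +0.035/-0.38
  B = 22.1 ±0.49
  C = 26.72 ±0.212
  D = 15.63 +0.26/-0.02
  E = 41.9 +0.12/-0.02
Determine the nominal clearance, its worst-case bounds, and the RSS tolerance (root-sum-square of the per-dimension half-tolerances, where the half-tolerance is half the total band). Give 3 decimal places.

Stack each dimension's contribution:
  +A: nom +6.310 → Σnom=6.310; wc +0.035/-0.380 → slack +0.035/-0.380; half-tol=0.208, Σhalf²=0.043056
  -B: nom -22.100 → Σnom=-15.790; wc +0.490/-0.490 → slack +0.525/-0.870; half-tol=0.490, Σhalf²=0.283156
  +C: nom +26.720 → Σnom=10.930; wc +0.212/-0.212 → slack +0.737/-1.082; half-tol=0.212, Σhalf²=0.328100
  +D: nom +15.630 → Σnom=26.560; wc +0.260/-0.020 → slack +0.997/-1.102; half-tol=0.140, Σhalf²=0.347700
  +E: nom +41.900 → Σnom=68.460; wc +0.120/-0.020 → slack +1.117/-1.122; half-tol=0.070, Σhalf²=0.352600
Nominal = 68.460. Worst-case = [68.460 - 1.122, 68.460 + 1.117] = [67.338, 69.577]. RSS = √0.352600 = 0.594.

nominal=68.460 wc=[67.338,69.577] rss=0.594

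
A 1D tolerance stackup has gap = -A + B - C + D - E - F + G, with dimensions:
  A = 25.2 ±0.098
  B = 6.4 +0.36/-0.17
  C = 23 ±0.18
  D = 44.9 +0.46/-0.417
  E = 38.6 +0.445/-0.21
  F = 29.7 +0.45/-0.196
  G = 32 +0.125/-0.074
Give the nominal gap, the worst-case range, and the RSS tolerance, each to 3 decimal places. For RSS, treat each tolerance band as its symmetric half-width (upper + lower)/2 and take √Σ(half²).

Stack each dimension's contribution:
  -A: nom -25.200 → Σnom=-25.200; wc +0.098/-0.098 → slack +0.098/-0.098; half-tol=0.098, Σhalf²=0.009604
  +B: nom +6.400 → Σnom=-18.800; wc +0.360/-0.170 → slack +0.458/-0.268; half-tol=0.265, Σhalf²=0.079829
  -C: nom -23.000 → Σnom=-41.800; wc +0.180/-0.180 → slack +0.638/-0.448; half-tol=0.180, Σhalf²=0.112229
  +D: nom +44.900 → Σnom=3.100; wc +0.460/-0.417 → slack +1.098/-0.865; half-tol=0.439, Σhalf²=0.304511
  -E: nom -38.600 → Σnom=-35.500; wc +0.210/-0.445 → slack +1.308/-1.310; half-tol=0.328, Σhalf²=0.411768
  -F: nom -29.700 → Σnom=-65.200; wc +0.196/-0.450 → slack +1.504/-1.760; half-tol=0.323, Σhalf²=0.516096
  +G: nom +32.000 → Σnom=-33.200; wc +0.125/-0.074 → slack +1.629/-1.834; half-tol=0.100, Σhalf²=0.525997
Nominal = -33.200. Worst-case = [-33.200 - 1.834, -33.200 + 1.629] = [-35.034, -31.571]. RSS = √0.525997 = 0.725.

nominal=-33.200 wc=[-35.034,-31.571] rss=0.725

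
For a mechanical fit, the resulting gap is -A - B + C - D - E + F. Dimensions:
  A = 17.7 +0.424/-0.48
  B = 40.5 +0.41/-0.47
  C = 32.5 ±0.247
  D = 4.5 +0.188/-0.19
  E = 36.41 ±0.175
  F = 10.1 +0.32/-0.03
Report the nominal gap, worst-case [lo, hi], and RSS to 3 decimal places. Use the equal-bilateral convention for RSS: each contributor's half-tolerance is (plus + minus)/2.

Stack each dimension's contribution:
  -A: nom -17.700 → Σnom=-17.700; wc +0.480/-0.424 → slack +0.480/-0.424; half-tol=0.452, Σhalf²=0.204304
  -B: nom -40.500 → Σnom=-58.200; wc +0.470/-0.410 → slack +0.950/-0.834; half-tol=0.440, Σhalf²=0.397904
  +C: nom +32.500 → Σnom=-25.700; wc +0.247/-0.247 → slack +1.197/-1.081; half-tol=0.247, Σhalf²=0.458913
  -D: nom -4.500 → Σnom=-30.200; wc +0.190/-0.188 → slack +1.387/-1.269; half-tol=0.189, Σhalf²=0.494634
  -E: nom -36.410 → Σnom=-66.610; wc +0.175/-0.175 → slack +1.562/-1.444; half-tol=0.175, Σhalf²=0.525259
  +F: nom +10.100 → Σnom=-56.510; wc +0.320/-0.030 → slack +1.882/-1.474; half-tol=0.175, Σhalf²=0.555884
Nominal = -56.510. Worst-case = [-56.510 - 1.474, -56.510 + 1.882] = [-57.984, -54.628]. RSS = √0.555884 = 0.746.

nominal=-56.510 wc=[-57.984,-54.628] rss=0.746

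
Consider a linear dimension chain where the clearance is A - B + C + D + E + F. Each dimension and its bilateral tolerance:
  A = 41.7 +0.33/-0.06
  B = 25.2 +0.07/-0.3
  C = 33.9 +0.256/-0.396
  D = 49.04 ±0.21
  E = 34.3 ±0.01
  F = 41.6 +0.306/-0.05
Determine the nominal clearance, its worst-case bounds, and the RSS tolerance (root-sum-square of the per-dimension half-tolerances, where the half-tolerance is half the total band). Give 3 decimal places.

nominal=175.340 wc=[174.544,176.752] rss=0.504

Stack each dimension's contribution:
  +A: nom +41.700 → Σnom=41.700; wc +0.330/-0.060 → slack +0.330/-0.060; half-tol=0.195, Σhalf²=0.038025
  -B: nom -25.200 → Σnom=16.500; wc +0.300/-0.070 → slack +0.630/-0.130; half-tol=0.185, Σhalf²=0.072250
  +C: nom +33.900 → Σnom=50.400; wc +0.256/-0.396 → slack +0.886/-0.526; half-tol=0.326, Σhalf²=0.178526
  +D: nom +49.040 → Σnom=99.440; wc +0.210/-0.210 → slack +1.096/-0.736; half-tol=0.210, Σhalf²=0.222626
  +E: nom +34.300 → Σnom=133.740; wc +0.010/-0.010 → slack +1.106/-0.746; half-tol=0.010, Σhalf²=0.222726
  +F: nom +41.600 → Σnom=175.340; wc +0.306/-0.050 → slack +1.412/-0.796; half-tol=0.178, Σhalf²=0.254410
Nominal = 175.340. Worst-case = [175.340 - 0.796, 175.340 + 1.412] = [174.544, 176.752]. RSS = √0.254410 = 0.504.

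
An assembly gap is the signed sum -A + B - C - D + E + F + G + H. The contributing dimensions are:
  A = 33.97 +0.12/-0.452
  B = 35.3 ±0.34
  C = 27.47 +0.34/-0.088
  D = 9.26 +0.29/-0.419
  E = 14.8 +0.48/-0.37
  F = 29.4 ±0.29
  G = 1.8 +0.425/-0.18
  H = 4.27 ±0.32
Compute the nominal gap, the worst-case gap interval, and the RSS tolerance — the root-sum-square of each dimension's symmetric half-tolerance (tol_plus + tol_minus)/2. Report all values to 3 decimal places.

nominal=14.870 wc=[12.620,17.684] rss=0.910

Stack each dimension's contribution:
  -A: nom -33.970 → Σnom=-33.970; wc +0.452/-0.120 → slack +0.452/-0.120; half-tol=0.286, Σhalf²=0.081796
  +B: nom +35.300 → Σnom=1.330; wc +0.340/-0.340 → slack +0.792/-0.460; half-tol=0.340, Σhalf²=0.197396
  -C: nom -27.470 → Σnom=-26.140; wc +0.088/-0.340 → slack +0.880/-0.800; half-tol=0.214, Σhalf²=0.243192
  -D: nom -9.260 → Σnom=-35.400; wc +0.419/-0.290 → slack +1.299/-1.090; half-tol=0.354, Σhalf²=0.368862
  +E: nom +14.800 → Σnom=-20.600; wc +0.480/-0.370 → slack +1.779/-1.460; half-tol=0.425, Σhalf²=0.549487
  +F: nom +29.400 → Σnom=8.800; wc +0.290/-0.290 → slack +2.069/-1.750; half-tol=0.290, Σhalf²=0.633587
  +G: nom +1.800 → Σnom=10.600; wc +0.425/-0.180 → slack +2.494/-1.930; half-tol=0.302, Σhalf²=0.725094
  +H: nom +4.270 → Σnom=14.870; wc +0.320/-0.320 → slack +2.814/-2.250; half-tol=0.320, Σhalf²=0.827494
Nominal = 14.870. Worst-case = [14.870 - 2.250, 14.870 + 2.814] = [12.620, 17.684]. RSS = √0.827494 = 0.910.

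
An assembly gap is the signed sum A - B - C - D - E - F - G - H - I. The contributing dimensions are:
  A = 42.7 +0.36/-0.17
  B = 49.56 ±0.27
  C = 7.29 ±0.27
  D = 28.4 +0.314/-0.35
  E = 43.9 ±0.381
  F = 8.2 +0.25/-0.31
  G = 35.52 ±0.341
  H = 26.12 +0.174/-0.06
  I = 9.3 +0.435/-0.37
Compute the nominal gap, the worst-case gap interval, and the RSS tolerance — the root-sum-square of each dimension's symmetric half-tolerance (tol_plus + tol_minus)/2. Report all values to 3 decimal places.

Stack each dimension's contribution:
  +A: nom +42.700 → Σnom=42.700; wc +0.360/-0.170 → slack +0.360/-0.170; half-tol=0.265, Σhalf²=0.070225
  -B: nom -49.560 → Σnom=-6.860; wc +0.270/-0.270 → slack +0.630/-0.440; half-tol=0.270, Σhalf²=0.143125
  -C: nom -7.290 → Σnom=-14.150; wc +0.270/-0.270 → slack +0.900/-0.710; half-tol=0.270, Σhalf²=0.216025
  -D: nom -28.400 → Σnom=-42.550; wc +0.350/-0.314 → slack +1.250/-1.024; half-tol=0.332, Σhalf²=0.326249
  -E: nom -43.900 → Σnom=-86.450; wc +0.381/-0.381 → slack +1.631/-1.405; half-tol=0.381, Σhalf²=0.471410
  -F: nom -8.200 → Σnom=-94.650; wc +0.310/-0.250 → slack +1.941/-1.655; half-tol=0.280, Σhalf²=0.549810
  -G: nom -35.520 → Σnom=-130.170; wc +0.341/-0.341 → slack +2.282/-1.996; half-tol=0.341, Σhalf²=0.666091
  -H: nom -26.120 → Σnom=-156.290; wc +0.060/-0.174 → slack +2.342/-2.170; half-tol=0.117, Σhalf²=0.679780
  -I: nom -9.300 → Σnom=-165.590; wc +0.370/-0.435 → slack +2.712/-2.605; half-tol=0.402, Σhalf²=0.841786
Nominal = -165.590. Worst-case = [-165.590 - 2.605, -165.590 + 2.712] = [-168.195, -162.878]. RSS = √0.841786 = 0.917.

nominal=-165.590 wc=[-168.195,-162.878] rss=0.917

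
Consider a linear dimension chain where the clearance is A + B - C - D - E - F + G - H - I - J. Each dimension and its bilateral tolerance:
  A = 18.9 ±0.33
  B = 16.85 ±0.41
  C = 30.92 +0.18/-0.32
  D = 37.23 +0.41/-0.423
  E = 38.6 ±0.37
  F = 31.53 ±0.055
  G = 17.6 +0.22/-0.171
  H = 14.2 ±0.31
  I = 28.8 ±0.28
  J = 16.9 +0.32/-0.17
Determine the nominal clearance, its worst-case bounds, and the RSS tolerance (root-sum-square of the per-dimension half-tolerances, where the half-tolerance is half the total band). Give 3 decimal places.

nominal=-144.830 wc=[-147.666,-141.942] rss=0.962

Stack each dimension's contribution:
  +A: nom +18.900 → Σnom=18.900; wc +0.330/-0.330 → slack +0.330/-0.330; half-tol=0.330, Σhalf²=0.108900
  +B: nom +16.850 → Σnom=35.750; wc +0.410/-0.410 → slack +0.740/-0.740; half-tol=0.410, Σhalf²=0.277000
  -C: nom -30.920 → Σnom=4.830; wc +0.320/-0.180 → slack +1.060/-0.920; half-tol=0.250, Σhalf²=0.339500
  -D: nom -37.230 → Σnom=-32.400; wc +0.423/-0.410 → slack +1.483/-1.330; half-tol=0.416, Σhalf²=0.512972
  -E: nom -38.600 → Σnom=-71.000; wc +0.370/-0.370 → slack +1.853/-1.700; half-tol=0.370, Σhalf²=0.649872
  -F: nom -31.530 → Σnom=-102.530; wc +0.055/-0.055 → slack +1.908/-1.755; half-tol=0.055, Σhalf²=0.652897
  +G: nom +17.600 → Σnom=-84.930; wc +0.220/-0.171 → slack +2.128/-1.926; half-tol=0.196, Σhalf²=0.691118
  -H: nom -14.200 → Σnom=-99.130; wc +0.310/-0.310 → slack +2.438/-2.236; half-tol=0.310, Σhalf²=0.787218
  -I: nom -28.800 → Σnom=-127.930; wc +0.280/-0.280 → slack +2.718/-2.516; half-tol=0.280, Σhalf²=0.865618
  -J: nom -16.900 → Σnom=-144.830; wc +0.170/-0.320 → slack +2.888/-2.836; half-tol=0.245, Σhalf²=0.925643
Nominal = -144.830. Worst-case = [-144.830 - 2.836, -144.830 + 2.888] = [-147.666, -141.942]. RSS = √0.925643 = 0.962.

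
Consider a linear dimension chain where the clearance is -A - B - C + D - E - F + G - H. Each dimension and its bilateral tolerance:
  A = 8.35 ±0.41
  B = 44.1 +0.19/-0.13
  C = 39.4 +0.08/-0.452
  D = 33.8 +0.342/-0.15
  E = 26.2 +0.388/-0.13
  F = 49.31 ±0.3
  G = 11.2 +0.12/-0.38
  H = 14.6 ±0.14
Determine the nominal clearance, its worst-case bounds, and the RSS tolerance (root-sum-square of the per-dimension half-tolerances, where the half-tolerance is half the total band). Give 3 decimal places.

Stack each dimension's contribution:
  -A: nom -8.350 → Σnom=-8.350; wc +0.410/-0.410 → slack +0.410/-0.410; half-tol=0.410, Σhalf²=0.168100
  -B: nom -44.100 → Σnom=-52.450; wc +0.130/-0.190 → slack +0.540/-0.600; half-tol=0.160, Σhalf²=0.193700
  -C: nom -39.400 → Σnom=-91.850; wc +0.452/-0.080 → slack +0.992/-0.680; half-tol=0.266, Σhalf²=0.264456
  +D: nom +33.800 → Σnom=-58.050; wc +0.342/-0.150 → slack +1.334/-0.830; half-tol=0.246, Σhalf²=0.324972
  -E: nom -26.200 → Σnom=-84.250; wc +0.130/-0.388 → slack +1.464/-1.218; half-tol=0.259, Σhalf²=0.392053
  -F: nom -49.310 → Σnom=-133.560; wc +0.300/-0.300 → slack +1.764/-1.518; half-tol=0.300, Σhalf²=0.482053
  +G: nom +11.200 → Σnom=-122.360; wc +0.120/-0.380 → slack +1.884/-1.898; half-tol=0.250, Σhalf²=0.544553
  -H: nom -14.600 → Σnom=-136.960; wc +0.140/-0.140 → slack +2.024/-2.038; half-tol=0.140, Σhalf²=0.564153
Nominal = -136.960. Worst-case = [-136.960 - 2.038, -136.960 + 2.024] = [-138.998, -134.936]. RSS = √0.564153 = 0.751.

nominal=-136.960 wc=[-138.998,-134.936] rss=0.751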